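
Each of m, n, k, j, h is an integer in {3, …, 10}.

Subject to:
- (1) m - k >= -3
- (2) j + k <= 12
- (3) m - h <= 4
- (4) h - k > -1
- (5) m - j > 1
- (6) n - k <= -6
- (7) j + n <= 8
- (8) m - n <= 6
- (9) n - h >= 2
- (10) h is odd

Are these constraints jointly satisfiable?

Constraints 1, 3, 6, and 9 give n − h ≥ 2, h − m ≥ -4, m − k ≥ -3, k − n ≥ 6.
Adding all 4 inequalities: the left sides telescope to 0, and the right sides sum to 2 + (-4) + (-3) + 6 = 1. So 0 ≥ 1, which is false.

Unsatisfiable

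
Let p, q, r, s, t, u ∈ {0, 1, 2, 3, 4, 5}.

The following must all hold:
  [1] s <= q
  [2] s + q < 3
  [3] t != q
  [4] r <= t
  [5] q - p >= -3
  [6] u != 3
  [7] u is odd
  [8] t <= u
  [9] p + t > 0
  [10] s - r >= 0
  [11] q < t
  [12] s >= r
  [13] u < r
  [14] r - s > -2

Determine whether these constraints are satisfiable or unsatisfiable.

Constraints 1, 8, 10, 11, and 13 give t ≤ u, u < r, r ≤ s, s ≤ q, q < t. Chaining: t ≤ u < r ≤ s ≤ q < t, which forces t < t — impossible.

Unsatisfiable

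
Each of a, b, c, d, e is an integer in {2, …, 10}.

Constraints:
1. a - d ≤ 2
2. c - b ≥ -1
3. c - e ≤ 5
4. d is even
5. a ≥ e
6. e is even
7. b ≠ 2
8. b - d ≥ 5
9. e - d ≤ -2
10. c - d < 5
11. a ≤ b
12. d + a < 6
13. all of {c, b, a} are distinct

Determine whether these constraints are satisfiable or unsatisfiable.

Constraints 2, 3, 8, and 9 give c − b ≥ -1, b − d ≥ 5, d − e ≥ 2, e − c ≥ -5.
Adding all 4 inequalities: the left sides telescope to 0, and the right sides sum to (-1) + 5 + 2 + (-5) = 1. So 0 ≥ 1, which is false.

Unsatisfiable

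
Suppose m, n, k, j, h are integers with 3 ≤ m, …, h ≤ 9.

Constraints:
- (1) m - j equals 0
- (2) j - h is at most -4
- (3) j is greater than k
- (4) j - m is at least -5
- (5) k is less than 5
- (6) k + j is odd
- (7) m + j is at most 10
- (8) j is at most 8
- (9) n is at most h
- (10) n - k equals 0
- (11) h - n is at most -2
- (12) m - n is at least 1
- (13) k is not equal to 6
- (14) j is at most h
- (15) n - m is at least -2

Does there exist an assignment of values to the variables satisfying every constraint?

Constraints 2, 4, 11, and 12 give j − m ≥ -5, m − n ≥ 1, n − h ≥ 2, h − j ≥ 4.
Adding all 4 inequalities: the left sides telescope to 0, and the right sides sum to (-5) + 1 + 2 + 4 = 2. So 0 ≥ 2, which is false.

Unsatisfiable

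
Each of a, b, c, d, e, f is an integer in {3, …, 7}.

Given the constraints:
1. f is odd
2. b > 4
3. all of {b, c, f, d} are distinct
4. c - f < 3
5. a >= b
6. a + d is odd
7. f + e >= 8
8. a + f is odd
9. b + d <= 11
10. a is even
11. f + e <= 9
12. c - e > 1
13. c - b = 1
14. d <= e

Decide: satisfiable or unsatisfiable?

Satisfiable

The assignment a = 6, b = 6, c = 7, d = 3, e = 3, f = 5 works:
  constraint 4 holds since c - f = 2.
  constraint 7 holds since f + e = 8.
  constraint 9 holds since b + d = 9.
The rest check out directly.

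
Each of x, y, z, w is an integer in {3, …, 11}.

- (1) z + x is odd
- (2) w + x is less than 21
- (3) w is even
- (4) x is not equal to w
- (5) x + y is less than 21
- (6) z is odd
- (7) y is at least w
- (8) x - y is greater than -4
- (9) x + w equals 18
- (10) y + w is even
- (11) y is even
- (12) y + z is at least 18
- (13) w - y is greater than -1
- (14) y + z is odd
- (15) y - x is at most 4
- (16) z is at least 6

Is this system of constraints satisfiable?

One satisfying assignment is x = 8, y = 10, z = 9, w = 10.
For the less obvious constraints — constraint 2: w + x = 18; constraint 5: x + y = 18 — and the others hold by inspection.

Satisfiable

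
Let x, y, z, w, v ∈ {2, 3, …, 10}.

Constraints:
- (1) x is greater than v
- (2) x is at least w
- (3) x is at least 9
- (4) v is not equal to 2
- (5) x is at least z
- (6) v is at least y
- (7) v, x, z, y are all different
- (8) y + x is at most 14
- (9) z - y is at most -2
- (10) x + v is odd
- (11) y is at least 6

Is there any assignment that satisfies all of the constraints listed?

From constraint 11: y ≥ 6. From constraint 3: x ≥ 9. Hence y + x ≥ 15. But constraint 8 requires y + x ≤ 14, and 14 < 15. Contradiction.

Unsatisfiable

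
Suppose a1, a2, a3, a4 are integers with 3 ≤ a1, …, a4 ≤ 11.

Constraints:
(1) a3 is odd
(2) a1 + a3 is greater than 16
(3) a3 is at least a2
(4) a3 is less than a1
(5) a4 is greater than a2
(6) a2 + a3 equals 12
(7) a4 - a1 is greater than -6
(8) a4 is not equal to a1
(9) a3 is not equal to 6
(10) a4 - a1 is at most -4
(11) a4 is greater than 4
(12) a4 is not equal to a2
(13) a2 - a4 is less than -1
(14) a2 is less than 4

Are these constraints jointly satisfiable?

Satisfiable

Take a1 = 10, a2 = 3, a3 = 9, a4 = 6. Then constraint 2: a1 + a3 = 19; constraint 6: a2 + a3 = 12; constraint 7: a4 - a1 = -4, and every other listed constraint is also met.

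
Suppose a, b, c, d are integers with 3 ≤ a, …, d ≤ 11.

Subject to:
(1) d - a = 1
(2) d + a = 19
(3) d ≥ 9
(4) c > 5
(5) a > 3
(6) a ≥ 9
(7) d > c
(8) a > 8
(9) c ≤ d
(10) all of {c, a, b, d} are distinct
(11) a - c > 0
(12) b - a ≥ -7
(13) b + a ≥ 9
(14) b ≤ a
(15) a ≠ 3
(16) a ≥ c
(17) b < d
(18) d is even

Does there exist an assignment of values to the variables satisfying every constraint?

Satisfiable

Setting (a, b, c, d) = (9, 3, 7, 10) satisfies everything: constraint 1: d - a = 1; constraint 2: d + a = 19; constraint 11: a - c = 2, and the others follow.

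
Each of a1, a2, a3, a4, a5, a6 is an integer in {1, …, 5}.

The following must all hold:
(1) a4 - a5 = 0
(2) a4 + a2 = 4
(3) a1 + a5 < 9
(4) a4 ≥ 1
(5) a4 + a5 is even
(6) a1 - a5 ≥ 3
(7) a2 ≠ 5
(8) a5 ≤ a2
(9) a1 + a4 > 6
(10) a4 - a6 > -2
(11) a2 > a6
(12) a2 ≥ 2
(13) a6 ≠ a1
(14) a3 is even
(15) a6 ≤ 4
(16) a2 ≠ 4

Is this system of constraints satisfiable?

Take a1 = 5, a2 = 2, a3 = 4, a4 = 2, a5 = 2, a6 = 1. Then constraint 1: a4 - a5 = 0; constraint 2: a4 + a2 = 4; constraint 3: a1 + a5 = 7, and every other listed constraint is also met.

Satisfiable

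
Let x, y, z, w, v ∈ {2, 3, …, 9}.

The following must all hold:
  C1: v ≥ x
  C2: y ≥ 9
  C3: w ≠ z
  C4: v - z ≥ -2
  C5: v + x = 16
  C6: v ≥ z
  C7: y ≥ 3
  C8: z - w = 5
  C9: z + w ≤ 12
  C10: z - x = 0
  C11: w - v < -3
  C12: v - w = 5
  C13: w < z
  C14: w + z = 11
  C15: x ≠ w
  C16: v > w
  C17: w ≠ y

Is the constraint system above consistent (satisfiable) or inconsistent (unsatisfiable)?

The assignment x = 8, y = 9, z = 8, w = 3, v = 8 works:
  constraint 4 holds since v - z = 0.
  constraint 5 holds since v + x = 16.
The rest check out directly.

Satisfiable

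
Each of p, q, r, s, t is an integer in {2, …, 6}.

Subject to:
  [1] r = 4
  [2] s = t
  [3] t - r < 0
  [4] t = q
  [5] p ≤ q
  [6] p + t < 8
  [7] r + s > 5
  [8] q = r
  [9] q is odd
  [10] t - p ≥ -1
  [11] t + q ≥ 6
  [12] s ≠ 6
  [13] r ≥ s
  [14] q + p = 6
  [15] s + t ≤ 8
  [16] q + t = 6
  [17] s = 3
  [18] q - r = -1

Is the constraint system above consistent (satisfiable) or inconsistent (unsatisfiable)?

Constraint 17 fixes s = 3 and constraint 1 fixes r = 4. Constraints 2, 4, and 8 give s = t = q = r, so s = r. But 3 ≠ 4 — contradiction.

Unsatisfiable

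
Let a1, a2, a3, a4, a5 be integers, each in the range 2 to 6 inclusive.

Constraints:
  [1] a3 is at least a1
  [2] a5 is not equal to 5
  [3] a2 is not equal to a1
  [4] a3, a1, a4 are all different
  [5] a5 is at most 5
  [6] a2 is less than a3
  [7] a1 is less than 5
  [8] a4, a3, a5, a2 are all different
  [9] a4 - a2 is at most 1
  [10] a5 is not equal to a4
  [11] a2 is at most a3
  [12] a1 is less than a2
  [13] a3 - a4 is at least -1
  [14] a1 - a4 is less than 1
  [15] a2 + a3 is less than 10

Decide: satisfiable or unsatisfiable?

The assignment a1 = 2, a2 = 3, a3 = 6, a4 = 4, a5 = 2 works:
  constraint 9 holds since a4 - a2 = 1.
  constraint 13 holds since a3 - a4 = 2.
  constraint 14 holds since a1 - a4 = -2.
The rest check out directly.

Satisfiable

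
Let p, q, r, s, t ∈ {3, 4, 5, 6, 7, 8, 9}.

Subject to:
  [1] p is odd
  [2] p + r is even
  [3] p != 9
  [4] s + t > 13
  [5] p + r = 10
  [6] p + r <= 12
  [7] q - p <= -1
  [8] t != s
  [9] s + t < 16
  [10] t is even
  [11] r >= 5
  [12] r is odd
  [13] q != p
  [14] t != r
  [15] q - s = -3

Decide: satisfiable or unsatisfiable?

One satisfying assignment is p = 5, q = 4, r = 5, s = 7, t = 8.
For the less obvious constraints — constraint 4: s + t = 15; constraint 5: p + r = 10 — and the others hold by inspection.

Satisfiable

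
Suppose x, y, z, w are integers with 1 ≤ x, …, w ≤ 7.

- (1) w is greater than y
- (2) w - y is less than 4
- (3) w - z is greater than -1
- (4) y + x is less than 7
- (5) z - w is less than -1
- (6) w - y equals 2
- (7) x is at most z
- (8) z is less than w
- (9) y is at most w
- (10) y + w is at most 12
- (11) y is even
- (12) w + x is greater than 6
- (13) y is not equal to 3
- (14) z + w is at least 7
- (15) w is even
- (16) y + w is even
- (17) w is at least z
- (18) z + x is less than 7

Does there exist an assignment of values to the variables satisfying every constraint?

Setting (x, y, z, w) = (1, 4, 4, 6) satisfies everything: constraint 2: w - y = 2; constraint 3: w - z = 2, and the others follow.

Satisfiable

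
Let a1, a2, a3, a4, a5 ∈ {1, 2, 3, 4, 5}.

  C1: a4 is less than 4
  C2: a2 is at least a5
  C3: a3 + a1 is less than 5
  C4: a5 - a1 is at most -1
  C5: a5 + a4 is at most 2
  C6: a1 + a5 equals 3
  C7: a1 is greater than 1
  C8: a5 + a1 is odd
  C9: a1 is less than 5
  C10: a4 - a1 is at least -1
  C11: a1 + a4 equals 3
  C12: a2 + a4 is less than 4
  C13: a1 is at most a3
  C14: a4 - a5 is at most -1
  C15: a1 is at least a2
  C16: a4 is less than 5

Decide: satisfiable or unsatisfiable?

Unsatisfiable

Constraints 4, 10, and 14 give a5 − a4 ≥ 1, a4 − a1 ≥ -1, a1 − a5 ≥ 1.
Adding all 3 inequalities: the left sides telescope to 0, and the right sides sum to 1 + (-1) + 1 = 1. So 0 ≥ 1, which is false.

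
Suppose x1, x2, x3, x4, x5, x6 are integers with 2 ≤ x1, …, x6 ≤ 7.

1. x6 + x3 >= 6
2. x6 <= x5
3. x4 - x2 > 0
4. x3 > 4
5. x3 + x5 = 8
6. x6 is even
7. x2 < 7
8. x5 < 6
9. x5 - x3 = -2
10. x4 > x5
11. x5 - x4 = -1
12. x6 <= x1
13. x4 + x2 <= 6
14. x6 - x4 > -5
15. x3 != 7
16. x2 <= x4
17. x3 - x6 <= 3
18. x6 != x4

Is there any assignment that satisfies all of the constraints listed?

The assignment x1 = 7, x2 = 2, x3 = 5, x4 = 4, x5 = 3, x6 = 2 works:
  constraint 1 holds since x6 + x3 = 7.
  constraint 3 holds since x4 - x2 = 2.
The rest check out directly.

Satisfiable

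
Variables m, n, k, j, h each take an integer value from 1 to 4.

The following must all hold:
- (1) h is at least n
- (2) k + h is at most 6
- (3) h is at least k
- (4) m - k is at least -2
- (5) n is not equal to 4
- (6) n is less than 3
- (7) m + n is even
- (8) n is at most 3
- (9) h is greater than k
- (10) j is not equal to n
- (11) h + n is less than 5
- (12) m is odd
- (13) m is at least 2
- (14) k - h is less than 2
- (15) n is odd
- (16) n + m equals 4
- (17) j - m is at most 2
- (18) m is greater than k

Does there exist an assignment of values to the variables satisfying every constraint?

Setting (m, n, k, j, h) = (3, 1, 2, 4, 3) satisfies everything: constraint 2: k + h = 5; constraint 4: m - k = 1; constraint 11: h + n = 4, and the others follow.

Satisfiable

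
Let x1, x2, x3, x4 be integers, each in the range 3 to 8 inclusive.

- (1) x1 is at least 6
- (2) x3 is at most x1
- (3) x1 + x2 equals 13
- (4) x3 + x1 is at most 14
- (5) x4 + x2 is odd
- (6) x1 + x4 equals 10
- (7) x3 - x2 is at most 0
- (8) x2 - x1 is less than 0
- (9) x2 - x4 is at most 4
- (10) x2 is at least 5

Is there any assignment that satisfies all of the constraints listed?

Satisfiable

Try x1 = 7, x2 = 6, x3 = 5, x4 = 3.
Check constraint 3: x1 + x2 = 13; constraint 4: x3 + x1 = 12; constraint 6: x1 + x4 = 10. The remaining constraints are straightforward to verify.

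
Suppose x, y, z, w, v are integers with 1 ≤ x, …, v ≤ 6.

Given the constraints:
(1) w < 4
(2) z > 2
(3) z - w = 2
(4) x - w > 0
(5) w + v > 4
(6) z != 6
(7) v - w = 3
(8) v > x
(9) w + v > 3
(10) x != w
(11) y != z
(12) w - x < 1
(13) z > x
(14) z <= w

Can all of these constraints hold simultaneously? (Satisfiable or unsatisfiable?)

Constraints 4, 13, and 14 give x < z, z ≤ w, w < x. Chaining: x < z ≤ w < x, which forces x < x — impossible.

Unsatisfiable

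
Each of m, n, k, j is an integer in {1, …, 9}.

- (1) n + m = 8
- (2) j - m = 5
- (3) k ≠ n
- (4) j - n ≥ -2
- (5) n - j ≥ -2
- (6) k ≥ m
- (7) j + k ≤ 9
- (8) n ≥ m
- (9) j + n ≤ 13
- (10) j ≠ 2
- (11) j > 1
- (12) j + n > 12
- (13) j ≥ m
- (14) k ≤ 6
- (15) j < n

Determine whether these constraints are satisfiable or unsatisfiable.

One satisfying assignment is m = 1, n = 7, k = 3, j = 6.
For the less obvious constraints — constraint 1: n + m = 8; constraint 2: j - m = 5; constraint 4: j - n = -1 — and the others hold by inspection.

Satisfiable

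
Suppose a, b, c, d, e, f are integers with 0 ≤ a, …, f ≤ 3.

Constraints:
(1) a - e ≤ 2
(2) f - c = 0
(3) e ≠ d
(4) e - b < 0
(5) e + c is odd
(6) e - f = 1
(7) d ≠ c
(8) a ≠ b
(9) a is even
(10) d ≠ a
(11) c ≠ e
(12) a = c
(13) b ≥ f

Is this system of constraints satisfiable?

The assignment a = 0, b = 2, c = 0, d = 2, e = 1, f = 0 works:
  constraint 1 holds since a - e = -1.
  constraint 2 holds since f - c = 0.
  constraint 4 holds since e - b = -1.
The rest check out directly.

Satisfiable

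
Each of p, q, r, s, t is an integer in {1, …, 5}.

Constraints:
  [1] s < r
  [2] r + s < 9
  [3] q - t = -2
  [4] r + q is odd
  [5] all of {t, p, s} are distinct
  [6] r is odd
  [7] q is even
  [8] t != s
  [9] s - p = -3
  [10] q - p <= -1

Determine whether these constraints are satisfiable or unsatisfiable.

Satisfiable

Try p = 5, q = 2, r = 5, s = 2, t = 4.
Check constraint 2: r + s = 7; constraint 3: q - t = -2. The remaining constraints are straightforward to verify.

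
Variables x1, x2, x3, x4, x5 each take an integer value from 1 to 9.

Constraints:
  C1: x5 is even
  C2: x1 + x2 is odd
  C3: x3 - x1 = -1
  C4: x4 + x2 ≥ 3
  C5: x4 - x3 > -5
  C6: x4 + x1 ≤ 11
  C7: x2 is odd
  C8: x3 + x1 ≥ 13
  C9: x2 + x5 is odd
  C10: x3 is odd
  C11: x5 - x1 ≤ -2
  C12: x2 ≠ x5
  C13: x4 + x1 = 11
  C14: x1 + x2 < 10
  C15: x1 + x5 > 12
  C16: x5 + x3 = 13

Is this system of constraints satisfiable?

One satisfying assignment is x1 = 8, x2 = 1, x3 = 7, x4 = 3, x5 = 6.
For the less obvious constraints — constraint 3: x3 - x1 = -1; constraint 4: x4 + x2 = 4 — and the others hold by inspection.

Satisfiable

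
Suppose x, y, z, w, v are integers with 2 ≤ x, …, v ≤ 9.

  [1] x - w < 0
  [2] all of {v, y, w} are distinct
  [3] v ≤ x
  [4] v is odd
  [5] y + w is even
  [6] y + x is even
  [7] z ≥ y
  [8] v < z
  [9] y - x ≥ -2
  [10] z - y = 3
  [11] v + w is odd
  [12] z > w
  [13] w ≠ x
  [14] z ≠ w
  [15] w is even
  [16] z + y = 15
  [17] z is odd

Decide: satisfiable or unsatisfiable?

Setting (x, y, z, w, v) = (6, 6, 9, 8, 3) satisfies everything: constraint 1: x - w = -2; constraint 9: y - x = 0, and the others follow.

Satisfiable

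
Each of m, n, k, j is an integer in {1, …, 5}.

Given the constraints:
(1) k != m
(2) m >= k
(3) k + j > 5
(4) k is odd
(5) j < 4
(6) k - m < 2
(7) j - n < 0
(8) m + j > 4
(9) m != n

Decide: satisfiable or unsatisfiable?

Satisfiable

Setting (m, n, k, j) = (4, 5, 3, 3) satisfies everything: constraint 3: k + j = 6; constraint 6: k - m = -1, and the others follow.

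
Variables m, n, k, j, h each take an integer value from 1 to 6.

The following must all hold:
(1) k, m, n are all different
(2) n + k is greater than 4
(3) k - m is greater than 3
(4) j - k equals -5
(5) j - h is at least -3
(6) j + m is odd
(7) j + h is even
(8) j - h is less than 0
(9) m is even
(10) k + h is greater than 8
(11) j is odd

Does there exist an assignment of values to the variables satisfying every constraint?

Satisfiable

Try m = 2, n = 1, k = 6, j = 1, h = 3.
Check constraint 2: n + k = 7; constraint 3: k - m = 4; constraint 4: j - k = -5. The remaining constraints are straightforward to verify.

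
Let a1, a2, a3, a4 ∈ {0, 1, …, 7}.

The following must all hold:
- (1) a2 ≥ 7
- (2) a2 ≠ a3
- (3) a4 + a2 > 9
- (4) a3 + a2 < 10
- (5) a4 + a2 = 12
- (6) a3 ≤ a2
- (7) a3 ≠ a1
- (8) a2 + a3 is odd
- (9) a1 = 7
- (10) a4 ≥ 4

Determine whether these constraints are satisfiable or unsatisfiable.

The assignment a1 = 7, a2 = 7, a3 = 0, a4 = 5 works:
  constraint 3 holds since a4 + a2 = 12.
  constraint 4 holds since a3 + a2 = 7.
The rest check out directly.

Satisfiable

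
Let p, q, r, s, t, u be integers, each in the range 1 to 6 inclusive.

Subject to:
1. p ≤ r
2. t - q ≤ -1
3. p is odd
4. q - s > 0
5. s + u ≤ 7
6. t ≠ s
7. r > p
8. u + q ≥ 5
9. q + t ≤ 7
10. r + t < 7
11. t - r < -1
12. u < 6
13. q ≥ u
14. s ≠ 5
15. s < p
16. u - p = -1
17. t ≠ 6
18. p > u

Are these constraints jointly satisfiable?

One satisfying assignment is p = 3, q = 5, r = 5, s = 2, t = 1, u = 2.
For the less obvious constraints — constraint 2: t - q = -4; constraint 4: q - s = 3 — and the others hold by inspection.

Satisfiable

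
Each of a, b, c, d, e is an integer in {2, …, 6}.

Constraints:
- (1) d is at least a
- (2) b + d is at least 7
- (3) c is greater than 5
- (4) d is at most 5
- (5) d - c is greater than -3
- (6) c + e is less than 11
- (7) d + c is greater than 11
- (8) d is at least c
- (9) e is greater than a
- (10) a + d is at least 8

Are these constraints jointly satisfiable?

Unsatisfiable

From constraint 3: c ≥ 6. From constraints 4 and 8: c ≤ d and d ≤ 5, so c ≤ 5. But 5 < 6, so no value of c works.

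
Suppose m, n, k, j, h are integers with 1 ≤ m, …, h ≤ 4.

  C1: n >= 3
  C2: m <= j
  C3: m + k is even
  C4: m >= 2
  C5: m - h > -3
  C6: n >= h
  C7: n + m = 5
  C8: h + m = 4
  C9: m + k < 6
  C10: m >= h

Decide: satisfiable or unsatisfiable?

Setting (m, n, k, j, h) = (2, 3, 2, 2, 2) satisfies everything: constraint 5: m - h = 0; constraint 7: n + m = 5, and the others follow.

Satisfiable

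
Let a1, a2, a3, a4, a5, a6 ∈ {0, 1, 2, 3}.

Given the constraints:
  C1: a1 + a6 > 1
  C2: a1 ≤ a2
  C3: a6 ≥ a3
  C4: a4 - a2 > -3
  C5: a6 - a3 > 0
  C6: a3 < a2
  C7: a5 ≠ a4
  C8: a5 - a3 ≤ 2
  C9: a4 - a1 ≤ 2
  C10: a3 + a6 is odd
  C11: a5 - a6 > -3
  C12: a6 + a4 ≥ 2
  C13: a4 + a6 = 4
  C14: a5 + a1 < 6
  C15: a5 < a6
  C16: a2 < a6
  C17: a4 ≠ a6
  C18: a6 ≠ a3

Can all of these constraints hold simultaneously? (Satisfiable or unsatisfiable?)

Satisfiable

Try a1 = 1, a2 = 1, a3 = 0, a4 = 1, a5 = 2, a6 = 3.
Check constraint 1: a1 + a6 = 4; constraint 4: a4 - a2 = 0; constraint 5: a6 - a3 = 3. The remaining constraints are straightforward to verify.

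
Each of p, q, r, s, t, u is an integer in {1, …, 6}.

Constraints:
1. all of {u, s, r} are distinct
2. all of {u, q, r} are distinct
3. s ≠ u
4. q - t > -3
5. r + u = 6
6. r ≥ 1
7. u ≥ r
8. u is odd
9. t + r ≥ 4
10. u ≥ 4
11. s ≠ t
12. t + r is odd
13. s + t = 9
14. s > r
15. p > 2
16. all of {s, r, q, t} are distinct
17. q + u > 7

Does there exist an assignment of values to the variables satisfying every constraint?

Satisfiable

Take p = 5, q = 4, r = 1, s = 3, t = 6, u = 5. Then constraint 4: q - t = -2; constraint 5: r + u = 6, and every other listed constraint is also met.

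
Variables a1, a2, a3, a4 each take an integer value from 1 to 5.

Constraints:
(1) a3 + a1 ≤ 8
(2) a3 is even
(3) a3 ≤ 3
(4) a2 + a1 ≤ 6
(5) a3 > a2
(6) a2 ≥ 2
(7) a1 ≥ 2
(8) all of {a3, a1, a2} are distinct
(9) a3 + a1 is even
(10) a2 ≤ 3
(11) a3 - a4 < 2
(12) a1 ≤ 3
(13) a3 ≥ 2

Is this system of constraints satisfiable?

Unsatisfiable

Constraints 3, 6, 7, 10, 12, and 13 confine each of a3, a1, a2 to the 2 values {2, 3}.
Constraint 8 requires all 3 of them to be distinct, but only 2 values are available — impossible by the pigeonhole principle.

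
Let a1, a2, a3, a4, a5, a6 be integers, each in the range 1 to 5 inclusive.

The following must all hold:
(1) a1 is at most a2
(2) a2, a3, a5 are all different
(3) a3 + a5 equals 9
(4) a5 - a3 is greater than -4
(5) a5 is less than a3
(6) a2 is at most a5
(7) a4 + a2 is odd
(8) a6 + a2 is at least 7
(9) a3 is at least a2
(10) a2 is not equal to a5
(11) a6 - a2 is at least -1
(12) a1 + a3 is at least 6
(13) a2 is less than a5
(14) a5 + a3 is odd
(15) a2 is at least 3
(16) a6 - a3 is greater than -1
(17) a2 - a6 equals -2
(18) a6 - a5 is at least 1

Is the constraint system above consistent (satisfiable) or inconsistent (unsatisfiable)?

One satisfying assignment is a1 = 2, a2 = 3, a3 = 5, a4 = 2, a5 = 4, a6 = 5.
For the less obvious constraints — constraint 3: a3 + a5 = 9; constraint 4: a5 - a3 = -1; constraint 8: a6 + a2 = 8 — and the others hold by inspection.

Satisfiable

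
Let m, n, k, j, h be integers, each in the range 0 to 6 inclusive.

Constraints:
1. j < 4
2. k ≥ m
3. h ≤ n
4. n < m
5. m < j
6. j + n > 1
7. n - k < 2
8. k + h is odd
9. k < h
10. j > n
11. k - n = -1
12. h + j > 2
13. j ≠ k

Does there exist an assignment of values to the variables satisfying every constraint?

Constraints 2, 3, 4, and 9 give n < m, m ≤ k, k < h, h ≤ n. Chaining: n < m ≤ k < h ≤ n, which forces n < n — impossible.

Unsatisfiable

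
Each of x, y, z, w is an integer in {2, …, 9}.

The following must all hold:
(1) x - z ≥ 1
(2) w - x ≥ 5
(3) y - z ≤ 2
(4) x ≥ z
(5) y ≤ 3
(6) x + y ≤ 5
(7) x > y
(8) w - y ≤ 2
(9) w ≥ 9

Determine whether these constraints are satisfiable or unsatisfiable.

Unsatisfiable

Constraints 1, 2, 3, and 8 give x − z ≥ 1, z − y ≥ -2, y − w ≥ -2, w − x ≥ 5.
Adding all 4 inequalities: the left sides telescope to 0, and the right sides sum to 1 + (-2) + (-2) + 5 = 2. So 0 ≥ 2, which is false.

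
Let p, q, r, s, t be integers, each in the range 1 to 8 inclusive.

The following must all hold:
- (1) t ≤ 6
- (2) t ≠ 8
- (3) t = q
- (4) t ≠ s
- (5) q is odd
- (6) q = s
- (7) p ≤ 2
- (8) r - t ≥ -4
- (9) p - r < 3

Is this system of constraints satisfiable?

Unsatisfiable

From constraints 3 and 6, t = q = s, so t = s. But constraint 4 says t ≠ s. Contradiction.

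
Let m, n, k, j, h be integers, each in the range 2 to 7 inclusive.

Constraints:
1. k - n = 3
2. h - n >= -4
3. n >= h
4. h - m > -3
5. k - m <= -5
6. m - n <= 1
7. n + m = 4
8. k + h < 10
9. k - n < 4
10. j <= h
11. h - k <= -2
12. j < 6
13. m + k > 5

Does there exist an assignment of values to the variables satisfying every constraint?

Unsatisfiable

Constraints 2, 5, 6, and 11 give k − h ≥ 2, h − n ≥ -4, n − m ≥ -1, m − k ≥ 5.
Adding all 4 inequalities: the left sides telescope to 0, and the right sides sum to 2 + (-4) + (-1) + 5 = 2. So 0 ≥ 2, which is false.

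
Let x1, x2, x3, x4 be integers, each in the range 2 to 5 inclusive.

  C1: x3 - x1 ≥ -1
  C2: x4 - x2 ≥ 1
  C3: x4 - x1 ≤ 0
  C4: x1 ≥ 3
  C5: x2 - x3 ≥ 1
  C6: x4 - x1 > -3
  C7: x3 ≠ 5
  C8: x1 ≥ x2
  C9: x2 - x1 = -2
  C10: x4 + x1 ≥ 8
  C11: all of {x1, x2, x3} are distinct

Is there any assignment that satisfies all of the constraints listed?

Unsatisfiable

Constraints 1, 2, 3, and 5 give x4 − x2 ≥ 1, x2 − x3 ≥ 1, x3 − x1 ≥ -1, x1 − x4 ≥ 0.
Adding all 4 inequalities: the left sides telescope to 0, and the right sides sum to 1 + 1 + (-1) + 0 = 1. So 0 ≥ 1, which is false.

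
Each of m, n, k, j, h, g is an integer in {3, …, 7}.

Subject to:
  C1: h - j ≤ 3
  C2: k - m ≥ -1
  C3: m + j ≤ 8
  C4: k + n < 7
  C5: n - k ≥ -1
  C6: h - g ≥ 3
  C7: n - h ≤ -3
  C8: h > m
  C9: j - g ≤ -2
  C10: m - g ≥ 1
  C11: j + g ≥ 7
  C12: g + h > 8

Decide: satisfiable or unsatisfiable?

Unsatisfiable

Constraints 1, 2, 5, 7, 9, and 10 give k − m ≥ -1, m − g ≥ 1, g − j ≥ 2, j − h ≥ -3, h − n ≥ 3, n − k ≥ -1.
Adding all 6 inequalities: the left sides telescope to 0, and the right sides sum to (-1) + 1 + 2 + (-3) + 3 + (-1) = 1. So 0 ≥ 1, which is false.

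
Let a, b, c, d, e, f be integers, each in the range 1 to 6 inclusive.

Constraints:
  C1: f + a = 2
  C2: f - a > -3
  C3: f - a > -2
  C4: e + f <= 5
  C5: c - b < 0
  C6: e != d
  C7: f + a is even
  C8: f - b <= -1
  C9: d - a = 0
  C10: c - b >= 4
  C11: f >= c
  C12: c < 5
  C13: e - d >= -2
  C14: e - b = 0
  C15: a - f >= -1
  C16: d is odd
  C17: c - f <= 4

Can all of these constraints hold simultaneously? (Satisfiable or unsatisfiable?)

Constraints 8, 10, and 17 give f − c ≥ -4, c − b ≥ 4, b − f ≥ 1.
Adding all 3 inequalities: the left sides telescope to 0, and the right sides sum to (-4) + 4 + 1 = 1. So 0 ≥ 1, which is false.

Unsatisfiable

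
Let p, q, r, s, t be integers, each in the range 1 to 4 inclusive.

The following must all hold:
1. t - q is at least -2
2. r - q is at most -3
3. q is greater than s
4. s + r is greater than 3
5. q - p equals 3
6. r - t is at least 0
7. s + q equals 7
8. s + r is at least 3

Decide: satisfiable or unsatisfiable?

Constraints 1, 2, and 6 give r − t ≥ 0, t − q ≥ -2, q − r ≥ 3.
Adding all 3 inequalities: the left sides telescope to 0, and the right sides sum to 0 + (-2) + 3 = 1. So 0 ≥ 1, which is false.

Unsatisfiable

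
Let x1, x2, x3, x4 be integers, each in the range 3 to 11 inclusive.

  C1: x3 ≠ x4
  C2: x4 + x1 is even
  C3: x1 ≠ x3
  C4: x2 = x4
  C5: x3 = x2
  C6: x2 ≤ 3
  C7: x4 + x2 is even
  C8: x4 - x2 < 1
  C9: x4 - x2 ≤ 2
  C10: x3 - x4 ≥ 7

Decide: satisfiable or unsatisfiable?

Unsatisfiable

From constraints 4 and 5, x3 = x2 = x4, so x3 = x4. But constraint 1 says x3 ≠ x4. Contradiction.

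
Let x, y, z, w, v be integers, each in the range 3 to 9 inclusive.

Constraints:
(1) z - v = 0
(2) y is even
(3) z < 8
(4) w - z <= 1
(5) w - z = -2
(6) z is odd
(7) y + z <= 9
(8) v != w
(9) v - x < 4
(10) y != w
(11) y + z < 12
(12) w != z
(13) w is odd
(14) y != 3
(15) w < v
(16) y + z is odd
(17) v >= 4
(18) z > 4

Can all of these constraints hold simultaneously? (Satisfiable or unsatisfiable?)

Take x = 3, y = 4, z = 5, w = 3, v = 5. Then constraint 1: z - v = 0; constraint 4: w - z = -2, and every other listed constraint is also met.

Satisfiable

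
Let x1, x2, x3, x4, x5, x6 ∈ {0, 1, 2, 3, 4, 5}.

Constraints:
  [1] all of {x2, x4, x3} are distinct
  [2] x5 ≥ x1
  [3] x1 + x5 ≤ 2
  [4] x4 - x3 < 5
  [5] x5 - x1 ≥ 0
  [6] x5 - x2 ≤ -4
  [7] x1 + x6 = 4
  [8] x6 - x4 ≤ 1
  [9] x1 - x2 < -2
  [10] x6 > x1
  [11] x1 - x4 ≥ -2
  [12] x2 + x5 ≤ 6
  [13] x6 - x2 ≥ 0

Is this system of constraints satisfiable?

Constraints 5, 6, 8, 11, and 13 give x6 − x2 ≥ 0, x2 − x5 ≥ 4, x5 − x1 ≥ 0, x1 − x4 ≥ -2, x4 − x6 ≥ -1.
Adding all 5 inequalities: the left sides telescope to 0, and the right sides sum to 0 + 4 + 0 + (-2) + (-1) = 1. So 0 ≥ 1, which is false.

Unsatisfiable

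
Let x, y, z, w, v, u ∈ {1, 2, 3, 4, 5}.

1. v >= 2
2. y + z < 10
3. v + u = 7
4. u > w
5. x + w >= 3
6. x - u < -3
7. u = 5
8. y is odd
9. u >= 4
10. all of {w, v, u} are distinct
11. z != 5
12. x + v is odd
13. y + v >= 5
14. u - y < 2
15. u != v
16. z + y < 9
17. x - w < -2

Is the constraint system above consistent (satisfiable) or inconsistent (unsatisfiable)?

Satisfiable

Take x = 1, y = 5, z = 2, w = 4, v = 2, u = 5. Then constraint 2: y + z = 7; constraint 3: v + u = 7; constraint 5: x + w = 5, and every other listed constraint is also met.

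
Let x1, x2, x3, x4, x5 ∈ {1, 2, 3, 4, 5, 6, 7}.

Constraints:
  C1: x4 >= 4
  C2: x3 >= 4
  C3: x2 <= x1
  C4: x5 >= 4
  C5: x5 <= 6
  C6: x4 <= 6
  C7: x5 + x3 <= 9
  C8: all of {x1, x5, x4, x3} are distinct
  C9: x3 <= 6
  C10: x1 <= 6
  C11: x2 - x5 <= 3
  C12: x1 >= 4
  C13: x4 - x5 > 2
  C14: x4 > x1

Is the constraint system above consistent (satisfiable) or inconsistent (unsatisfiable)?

Unsatisfiable

Constraints 1, 2, 4, 5, 6, 9, 10, and 12 confine each of x1, x5, x4, x3 to the 3 values {4, …, 6}.
Constraint 8 requires all 4 of them to be distinct, but only 3 values are available — impossible by the pigeonhole principle.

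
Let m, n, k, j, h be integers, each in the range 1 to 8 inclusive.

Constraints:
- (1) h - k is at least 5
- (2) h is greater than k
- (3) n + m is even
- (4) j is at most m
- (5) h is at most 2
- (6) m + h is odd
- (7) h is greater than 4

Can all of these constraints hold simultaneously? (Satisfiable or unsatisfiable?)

Unsatisfiable

From constraint 7: h ≥ 5. From constraint 5: h ≤ 2. But 2 < 5, so no value of h works.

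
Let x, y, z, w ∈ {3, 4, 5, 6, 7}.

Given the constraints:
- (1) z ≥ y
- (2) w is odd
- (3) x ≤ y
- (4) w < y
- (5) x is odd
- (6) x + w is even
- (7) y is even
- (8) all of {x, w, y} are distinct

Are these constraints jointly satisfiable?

Satisfiable

Try x = 3, y = 6, z = 7, w = 5.
Check constraint 2: w = 5 is odd; constraint 8: values 3, 5, 6 are distinct. The remaining constraints are straightforward to verify.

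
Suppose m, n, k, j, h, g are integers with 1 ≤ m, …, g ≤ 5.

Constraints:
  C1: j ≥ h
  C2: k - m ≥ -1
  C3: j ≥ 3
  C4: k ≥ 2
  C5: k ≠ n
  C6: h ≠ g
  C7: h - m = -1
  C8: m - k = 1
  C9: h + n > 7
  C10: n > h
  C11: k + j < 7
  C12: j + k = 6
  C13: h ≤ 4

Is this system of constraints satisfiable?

Satisfiable

The assignment m = 4, n = 5, k = 3, j = 3, h = 3, g = 2 works:
  constraint 2 holds since k - m = -1.
  constraint 7 holds since h - m = -1.
The rest check out directly.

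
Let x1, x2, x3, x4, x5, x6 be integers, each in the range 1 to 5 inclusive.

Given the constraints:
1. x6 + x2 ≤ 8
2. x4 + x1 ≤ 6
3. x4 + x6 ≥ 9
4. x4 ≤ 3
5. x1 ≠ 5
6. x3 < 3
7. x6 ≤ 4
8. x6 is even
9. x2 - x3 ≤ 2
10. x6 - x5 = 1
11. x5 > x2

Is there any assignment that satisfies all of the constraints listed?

From constraint 4: x4 ≤ 3. From constraint 7: x6 ≤ 4. Hence x4 + x6 ≤ 7. But constraint 3 requires x4 + x6 ≥ 9, and 9 > 7. Contradiction.

Unsatisfiable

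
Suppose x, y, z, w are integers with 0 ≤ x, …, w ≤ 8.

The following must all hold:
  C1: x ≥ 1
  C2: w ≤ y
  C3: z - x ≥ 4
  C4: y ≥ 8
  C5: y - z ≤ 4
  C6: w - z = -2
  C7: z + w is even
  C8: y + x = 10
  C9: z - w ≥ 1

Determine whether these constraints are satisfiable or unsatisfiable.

Satisfiable

Take x = 2, y = 8, z = 6, w = 4. Then constraint 3: z - x = 4; constraint 5: y - z = 2, and every other listed constraint is also met.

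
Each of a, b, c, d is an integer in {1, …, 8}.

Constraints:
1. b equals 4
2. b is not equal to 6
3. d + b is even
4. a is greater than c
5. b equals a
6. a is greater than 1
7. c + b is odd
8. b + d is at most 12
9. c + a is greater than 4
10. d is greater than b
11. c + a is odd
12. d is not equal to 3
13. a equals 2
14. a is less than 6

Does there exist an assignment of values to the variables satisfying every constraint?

Constraint 1 fixes b = 4 and constraint 13 fixes a = 2, but constraint 5 requires b = a. Since 4 ≠ 2, contradiction.

Unsatisfiable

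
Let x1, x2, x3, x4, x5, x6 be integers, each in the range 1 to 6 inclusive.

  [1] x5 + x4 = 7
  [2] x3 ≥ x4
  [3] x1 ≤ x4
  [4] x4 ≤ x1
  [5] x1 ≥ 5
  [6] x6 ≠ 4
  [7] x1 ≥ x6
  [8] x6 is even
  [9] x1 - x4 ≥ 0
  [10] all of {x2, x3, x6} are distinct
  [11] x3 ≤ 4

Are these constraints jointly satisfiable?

From constraints 3 and 5: x4 ≥ x1 and x1 ≥ 5, so x4 ≥ 5. From constraints 2 and 11: x4 ≤ x3 and x3 ≤ 4, so x4 ≤ 4. But 4 < 5, so no value of x4 works.

Unsatisfiable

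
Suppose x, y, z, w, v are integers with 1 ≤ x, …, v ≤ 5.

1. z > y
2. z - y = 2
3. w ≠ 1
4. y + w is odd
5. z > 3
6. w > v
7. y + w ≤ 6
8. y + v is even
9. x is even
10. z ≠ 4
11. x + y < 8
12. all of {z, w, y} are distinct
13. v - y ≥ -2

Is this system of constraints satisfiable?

The assignment x = 2, y = 3, z = 5, w = 2, v = 1 works:
  constraint 2 holds since z - y = 2.
  constraint 7 holds since y + w = 5.
  constraint 11 holds since x + y = 5.
The rest check out directly.

Satisfiable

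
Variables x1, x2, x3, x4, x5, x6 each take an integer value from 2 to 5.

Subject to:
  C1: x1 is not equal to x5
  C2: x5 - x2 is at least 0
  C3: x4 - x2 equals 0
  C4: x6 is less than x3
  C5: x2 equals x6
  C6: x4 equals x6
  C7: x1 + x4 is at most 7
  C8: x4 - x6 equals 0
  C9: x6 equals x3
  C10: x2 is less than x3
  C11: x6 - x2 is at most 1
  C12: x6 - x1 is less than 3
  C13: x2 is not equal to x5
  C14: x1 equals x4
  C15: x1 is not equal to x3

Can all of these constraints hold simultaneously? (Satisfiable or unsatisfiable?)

From constraints 6, 9, and 14, x1 = x4 = x6 = x3, so x1 = x3. But constraint 15 says x1 ≠ x3. Contradiction.

Unsatisfiable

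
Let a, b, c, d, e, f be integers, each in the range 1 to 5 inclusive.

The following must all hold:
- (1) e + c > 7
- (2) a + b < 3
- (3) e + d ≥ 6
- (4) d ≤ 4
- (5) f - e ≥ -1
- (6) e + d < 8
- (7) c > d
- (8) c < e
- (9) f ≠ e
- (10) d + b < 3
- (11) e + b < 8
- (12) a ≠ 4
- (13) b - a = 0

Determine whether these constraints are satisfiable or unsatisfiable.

Satisfiable

Setting (a, b, c, d, e, f) = (1, 1, 4, 1, 5, 4) satisfies everything: constraint 1: e + c = 9; constraint 2: a + b = 2, and the others follow.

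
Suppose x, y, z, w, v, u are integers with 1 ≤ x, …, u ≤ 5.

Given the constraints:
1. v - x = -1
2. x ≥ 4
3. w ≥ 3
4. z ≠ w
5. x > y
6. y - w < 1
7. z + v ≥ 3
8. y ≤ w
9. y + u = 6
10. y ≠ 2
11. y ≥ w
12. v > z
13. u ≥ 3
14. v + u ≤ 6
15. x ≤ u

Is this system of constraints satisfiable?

Unsatisfiable

From constraints 3 and 11: y ≥ w ≥ 3. From constraints 2 and 15: u ≥ x ≥ 4. Hence y + u ≥ 7. But constraint 9 requires y + u = 6, and 6 < 7. Contradiction.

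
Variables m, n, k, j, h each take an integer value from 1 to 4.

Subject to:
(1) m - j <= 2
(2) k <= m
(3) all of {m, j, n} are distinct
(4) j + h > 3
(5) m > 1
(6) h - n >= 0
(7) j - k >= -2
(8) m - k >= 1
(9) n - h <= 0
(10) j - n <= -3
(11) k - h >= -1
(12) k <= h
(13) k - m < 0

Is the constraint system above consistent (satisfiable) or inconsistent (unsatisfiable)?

Unsatisfiable

Constraints 1, 6, 8, 10, and 11 give j − m ≥ -2, m − k ≥ 1, k − h ≥ -1, h − n ≥ 0, n − j ≥ 3.
Adding all 5 inequalities: the left sides telescope to 0, and the right sides sum to (-2) + 1 + (-1) + 0 + 3 = 1. So 0 ≥ 1, which is false.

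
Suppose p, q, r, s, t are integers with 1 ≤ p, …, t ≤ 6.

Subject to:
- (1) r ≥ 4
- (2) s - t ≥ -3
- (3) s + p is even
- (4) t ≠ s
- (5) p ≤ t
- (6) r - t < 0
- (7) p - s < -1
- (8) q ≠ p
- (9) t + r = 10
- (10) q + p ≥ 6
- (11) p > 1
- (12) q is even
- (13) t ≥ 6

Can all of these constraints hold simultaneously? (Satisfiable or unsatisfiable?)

Satisfiable

Setting (p, q, r, s, t) = (2, 6, 4, 4, 6) satisfies everything: constraint 2: s - t = -2; constraint 6: r - t = -2; constraint 7: p - s = -2, and the others follow.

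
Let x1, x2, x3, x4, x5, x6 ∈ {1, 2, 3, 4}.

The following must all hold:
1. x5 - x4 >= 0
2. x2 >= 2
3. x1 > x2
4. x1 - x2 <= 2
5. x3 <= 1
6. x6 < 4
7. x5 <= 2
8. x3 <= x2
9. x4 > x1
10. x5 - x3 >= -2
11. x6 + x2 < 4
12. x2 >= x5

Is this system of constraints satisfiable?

Constraints 1, 3, 9, and 12 give x5 ≤ x2, x2 < x1, x1 < x4, x4 ≤ x5. Chaining: x5 ≤ x2 < x1 < x4 ≤ x5, which forces x5 < x5 — impossible.

Unsatisfiable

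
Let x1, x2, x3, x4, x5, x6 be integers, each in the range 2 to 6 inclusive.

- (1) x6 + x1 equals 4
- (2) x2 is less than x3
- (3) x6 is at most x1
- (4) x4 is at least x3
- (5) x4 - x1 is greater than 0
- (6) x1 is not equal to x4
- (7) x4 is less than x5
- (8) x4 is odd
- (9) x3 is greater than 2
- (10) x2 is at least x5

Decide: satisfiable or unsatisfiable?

Constraints 2, 4, 7, and 10 give x2 < x3, x3 ≤ x4, x4 < x5, x5 ≤ x2. Chaining: x2 < x3 ≤ x4 < x5 ≤ x2, which forces x2 < x2 — impossible.

Unsatisfiable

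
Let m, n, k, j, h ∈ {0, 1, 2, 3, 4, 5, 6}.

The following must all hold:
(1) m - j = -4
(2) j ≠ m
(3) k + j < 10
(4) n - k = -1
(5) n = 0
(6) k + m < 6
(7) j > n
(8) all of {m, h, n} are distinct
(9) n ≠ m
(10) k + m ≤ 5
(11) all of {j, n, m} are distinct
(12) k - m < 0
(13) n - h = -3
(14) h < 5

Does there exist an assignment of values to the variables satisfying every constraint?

Satisfiable

One satisfying assignment is m = 2, n = 0, k = 1, j = 6, h = 3.
For the less obvious constraints — constraint 1: m - j = -4; constraint 3: k + j = 7; constraint 4: n - k = -1 — and the others hold by inspection.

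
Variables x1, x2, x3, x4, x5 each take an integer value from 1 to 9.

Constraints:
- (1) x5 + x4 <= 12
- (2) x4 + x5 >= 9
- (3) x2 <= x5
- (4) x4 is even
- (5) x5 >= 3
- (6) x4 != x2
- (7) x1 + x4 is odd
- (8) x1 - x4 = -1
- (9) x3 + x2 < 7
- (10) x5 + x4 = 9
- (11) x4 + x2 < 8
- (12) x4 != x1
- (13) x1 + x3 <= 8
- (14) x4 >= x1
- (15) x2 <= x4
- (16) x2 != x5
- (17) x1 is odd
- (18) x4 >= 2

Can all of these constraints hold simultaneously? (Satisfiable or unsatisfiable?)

Satisfiable

The assignment x1 = 3, x2 = 2, x3 = 2, x4 = 4, x5 = 5 works:
  constraint 1 holds since x5 + x4 = 9.
  constraint 2 holds since x4 + x5 = 9.
The rest check out directly.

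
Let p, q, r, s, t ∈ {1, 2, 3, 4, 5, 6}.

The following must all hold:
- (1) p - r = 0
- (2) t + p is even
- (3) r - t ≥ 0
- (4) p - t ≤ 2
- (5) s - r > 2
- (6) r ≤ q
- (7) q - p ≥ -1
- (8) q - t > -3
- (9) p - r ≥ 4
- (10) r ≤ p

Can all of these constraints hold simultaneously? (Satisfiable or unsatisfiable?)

Unsatisfiable

Constraints 3, 4, and 9 give r − t ≥ 0, t − p ≥ -2, p − r ≥ 4.
Adding all 3 inequalities: the left sides telescope to 0, and the right sides sum to 0 + (-2) + 4 = 2. So 0 ≥ 2, which is false.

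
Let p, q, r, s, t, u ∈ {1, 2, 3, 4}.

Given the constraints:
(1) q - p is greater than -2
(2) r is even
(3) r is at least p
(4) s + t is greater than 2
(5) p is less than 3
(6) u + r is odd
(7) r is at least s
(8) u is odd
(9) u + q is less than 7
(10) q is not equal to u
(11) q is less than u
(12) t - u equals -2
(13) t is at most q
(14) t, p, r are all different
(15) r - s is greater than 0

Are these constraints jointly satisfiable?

The assignment p = 2, q = 2, r = 4, s = 2, t = 1, u = 3 works:
  constraint 1 holds since q - p = 0.
  constraint 4 holds since s + t = 3.
The rest check out directly.

Satisfiable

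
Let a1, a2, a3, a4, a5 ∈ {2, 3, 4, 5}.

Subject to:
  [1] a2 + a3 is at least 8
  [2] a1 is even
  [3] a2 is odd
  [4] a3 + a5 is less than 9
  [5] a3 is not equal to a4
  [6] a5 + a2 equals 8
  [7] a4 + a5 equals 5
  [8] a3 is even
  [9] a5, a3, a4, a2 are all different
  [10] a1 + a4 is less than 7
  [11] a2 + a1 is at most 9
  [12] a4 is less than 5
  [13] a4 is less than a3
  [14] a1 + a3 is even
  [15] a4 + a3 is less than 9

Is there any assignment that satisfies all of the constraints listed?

The assignment a1 = 4, a2 = 5, a3 = 4, a4 = 2, a5 = 3 works:
  constraint 1 holds since a2 + a3 = 9.
  constraint 4 holds since a3 + a5 = 7.
The rest check out directly.

Satisfiable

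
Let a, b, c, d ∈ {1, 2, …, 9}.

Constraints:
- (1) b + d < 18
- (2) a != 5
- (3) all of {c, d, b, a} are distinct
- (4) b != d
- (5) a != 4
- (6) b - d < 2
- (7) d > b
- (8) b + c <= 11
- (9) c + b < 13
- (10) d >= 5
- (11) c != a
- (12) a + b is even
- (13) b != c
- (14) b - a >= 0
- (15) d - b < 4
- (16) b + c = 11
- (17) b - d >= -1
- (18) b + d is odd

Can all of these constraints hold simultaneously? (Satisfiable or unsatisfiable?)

Setting (a, b, c, d) = (6, 8, 3, 9) satisfies everything: constraint 1: b + d = 17; constraint 6: b - d = -1; constraint 8: b + c = 11, and the others follow.

Satisfiable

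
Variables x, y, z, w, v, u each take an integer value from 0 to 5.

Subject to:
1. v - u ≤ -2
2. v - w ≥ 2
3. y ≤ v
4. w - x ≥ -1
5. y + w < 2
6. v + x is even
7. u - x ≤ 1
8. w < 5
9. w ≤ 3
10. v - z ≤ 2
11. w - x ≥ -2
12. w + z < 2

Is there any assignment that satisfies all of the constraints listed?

Constraints 1, 2, 7, and 11 give u − v ≥ 2, v − w ≥ 2, w − x ≥ -2, x − u ≥ -1.
Adding all 4 inequalities: the left sides telescope to 0, and the right sides sum to 2 + 2 + (-2) + (-1) = 1. So 0 ≥ 1, which is false.

Unsatisfiable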